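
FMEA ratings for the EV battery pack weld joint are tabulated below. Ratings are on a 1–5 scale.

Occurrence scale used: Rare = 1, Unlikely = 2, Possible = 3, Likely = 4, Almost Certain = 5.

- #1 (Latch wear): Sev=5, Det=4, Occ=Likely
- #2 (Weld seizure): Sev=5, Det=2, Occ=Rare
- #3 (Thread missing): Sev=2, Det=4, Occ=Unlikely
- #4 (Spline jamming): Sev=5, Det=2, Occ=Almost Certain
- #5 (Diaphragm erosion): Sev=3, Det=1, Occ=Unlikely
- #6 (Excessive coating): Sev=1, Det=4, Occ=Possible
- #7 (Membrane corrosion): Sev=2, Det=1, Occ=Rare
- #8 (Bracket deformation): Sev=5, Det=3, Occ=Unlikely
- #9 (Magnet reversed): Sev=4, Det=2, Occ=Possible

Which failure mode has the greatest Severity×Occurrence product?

Criticality = Severity × Occurrence:
  #1: 5 × 4 = 20
  #2: 5 × 1 = 5
  #3: 2 × 2 = 4
  #4: 5 × 5 = 25
  #5: 3 × 2 = 6
  #6: 1 × 3 = 3
  #7: 2 × 1 = 2
  #8: 5 × 2 = 10
  #9: 4 × 3 = 12
Highest criticality is 25 → #4.

#4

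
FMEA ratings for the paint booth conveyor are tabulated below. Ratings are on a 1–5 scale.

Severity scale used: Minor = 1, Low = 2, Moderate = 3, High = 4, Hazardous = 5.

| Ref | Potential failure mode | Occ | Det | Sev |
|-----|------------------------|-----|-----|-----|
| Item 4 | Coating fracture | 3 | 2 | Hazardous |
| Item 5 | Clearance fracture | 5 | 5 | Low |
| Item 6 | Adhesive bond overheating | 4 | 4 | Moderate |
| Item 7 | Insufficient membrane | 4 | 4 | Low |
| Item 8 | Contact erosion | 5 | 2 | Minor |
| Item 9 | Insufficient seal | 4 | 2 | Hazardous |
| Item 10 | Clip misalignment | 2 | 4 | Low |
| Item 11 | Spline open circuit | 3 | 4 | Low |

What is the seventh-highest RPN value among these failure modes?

RPN = Severity × Occurrence × Detection:
  Item 4: 5 × 3 × 2 = 30
  Item 5: 2 × 5 × 5 = 50
  Item 6: 3 × 4 × 4 = 48
  Item 7: 2 × 4 × 4 = 32
  Item 8: 1 × 5 × 2 = 10
  Item 9: 5 × 4 × 2 = 40
  Item 10: 2 × 2 × 4 = 16
  Item 11: 2 × 3 × 4 = 24
Sorted descending: 50, 48, 40, 32, 30, 24, 16, 10.
The seventh-highest RPN is 16 (Item 10).

16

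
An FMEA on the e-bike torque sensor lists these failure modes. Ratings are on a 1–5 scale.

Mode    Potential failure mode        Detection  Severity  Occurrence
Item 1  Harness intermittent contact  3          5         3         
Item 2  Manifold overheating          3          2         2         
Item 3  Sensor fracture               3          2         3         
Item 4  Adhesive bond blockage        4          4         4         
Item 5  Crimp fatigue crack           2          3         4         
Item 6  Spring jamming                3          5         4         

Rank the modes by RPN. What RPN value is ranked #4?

RPN = Severity × Occurrence × Detection:
  Item 1: 5 × 3 × 3 = 45
  Item 2: 2 × 2 × 3 = 12
  Item 3: 2 × 3 × 3 = 18
  Item 4: 4 × 4 × 4 = 64
  Item 5: 3 × 4 × 2 = 24
  Item 6: 5 × 4 × 3 = 60
Sorted descending: 64, 60, 45, 24, 18, 12.
The fourth-highest RPN is 24 (Item 5).

24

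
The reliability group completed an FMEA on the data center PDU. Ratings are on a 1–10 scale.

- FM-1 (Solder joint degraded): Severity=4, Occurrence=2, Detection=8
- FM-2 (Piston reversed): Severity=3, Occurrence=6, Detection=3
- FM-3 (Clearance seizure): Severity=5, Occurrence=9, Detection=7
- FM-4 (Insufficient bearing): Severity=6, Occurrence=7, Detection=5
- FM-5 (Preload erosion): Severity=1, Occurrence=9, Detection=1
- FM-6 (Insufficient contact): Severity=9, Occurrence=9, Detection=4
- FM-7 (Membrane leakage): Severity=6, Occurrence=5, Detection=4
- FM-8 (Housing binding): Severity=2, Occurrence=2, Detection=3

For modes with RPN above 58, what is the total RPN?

1033

RPN = Severity × Occurrence × Detection:
  FM-1: 4 × 2 × 8 = 64
  FM-2: 3 × 6 × 3 = 54
  FM-3: 5 × 9 × 7 = 315
  FM-4: 6 × 7 × 5 = 210
  FM-5: 1 × 9 × 1 = 9
  FM-6: 9 × 9 × 4 = 324
  FM-7: 6 × 5 × 4 = 120
  FM-8: 2 × 2 × 3 = 12
RPN > 58: FM-1 (64), FM-3 (315), FM-4 (210), FM-6 (324), FM-7 (120).
Sum: 64 + 315 + 210 + 324 + 120 = 1033.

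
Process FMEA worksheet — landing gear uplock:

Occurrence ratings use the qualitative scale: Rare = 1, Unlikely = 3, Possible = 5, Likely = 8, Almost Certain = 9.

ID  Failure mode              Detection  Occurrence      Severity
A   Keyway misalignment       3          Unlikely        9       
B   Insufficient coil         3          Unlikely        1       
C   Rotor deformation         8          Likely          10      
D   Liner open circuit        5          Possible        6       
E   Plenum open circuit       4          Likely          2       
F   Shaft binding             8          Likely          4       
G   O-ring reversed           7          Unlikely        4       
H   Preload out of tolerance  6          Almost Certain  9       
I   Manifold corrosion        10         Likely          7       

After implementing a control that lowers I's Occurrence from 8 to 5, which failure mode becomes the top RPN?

RPN = Severity × Occurrence × Detection:
  A: 9 × 3 × 3 = 81
  B: 1 × 3 × 3 = 9
  C: 10 × 8 × 8 = 640
  D: 6 × 5 × 5 = 150
  E: 2 × 8 × 4 = 64
  F: 4 × 8 × 8 = 256
  G: 4 × 3 × 7 = 84
  H: 9 × 9 × 6 = 486
  I: 7 × 8 × 10 = 560
After action: I → 7 × 5 × 10 = 350.
Revised RPNs: C=640, H=486, I=350, F=256, D=150, G=84, A=81, E=64, B=9.
Highest is now C (640).

C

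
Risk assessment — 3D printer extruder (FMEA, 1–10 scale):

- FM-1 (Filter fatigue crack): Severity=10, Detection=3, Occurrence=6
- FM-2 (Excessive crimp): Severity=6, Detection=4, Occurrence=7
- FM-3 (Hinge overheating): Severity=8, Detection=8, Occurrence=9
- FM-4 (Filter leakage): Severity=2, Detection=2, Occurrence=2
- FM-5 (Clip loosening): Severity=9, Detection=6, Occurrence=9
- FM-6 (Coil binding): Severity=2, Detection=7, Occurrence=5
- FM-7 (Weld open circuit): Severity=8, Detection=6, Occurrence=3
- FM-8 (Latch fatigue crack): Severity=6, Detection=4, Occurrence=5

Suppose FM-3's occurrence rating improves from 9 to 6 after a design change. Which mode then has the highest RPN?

RPN = Severity × Occurrence × Detection:
  FM-1: 10 × 6 × 3 = 180
  FM-2: 6 × 7 × 4 = 168
  FM-3: 8 × 9 × 8 = 576
  FM-4: 2 × 2 × 2 = 8
  FM-5: 9 × 9 × 6 = 486
  FM-6: 2 × 5 × 7 = 70
  FM-7: 8 × 3 × 6 = 144
  FM-8: 6 × 5 × 4 = 120
After action: FM-3 → 8 × 6 × 8 = 384.
Revised RPNs: FM-5=486, FM-3=384, FM-1=180, FM-2=168, FM-7=144, FM-8=120, FM-6=70, FM-4=8.
Highest is now FM-5 (486).

FM-5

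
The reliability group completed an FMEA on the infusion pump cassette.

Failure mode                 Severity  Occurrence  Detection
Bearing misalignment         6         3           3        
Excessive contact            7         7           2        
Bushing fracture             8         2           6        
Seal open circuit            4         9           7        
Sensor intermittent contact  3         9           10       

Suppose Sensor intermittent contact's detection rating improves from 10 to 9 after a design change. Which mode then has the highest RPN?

RPN = Severity × Occurrence × Detection:
  Bearing misalignment: 6 × 3 × 3 = 54
  Excessive contact: 7 × 7 × 2 = 98
  Bushing fracture: 8 × 2 × 6 = 96
  Seal open circuit: 4 × 9 × 7 = 252
  Sensor intermittent contact: 3 × 9 × 10 = 270
After action: Sensor intermittent contact → 3 × 9 × 9 = 243.
Revised RPNs: Seal open circuit=252, Sensor intermittent contact=243, Excessive contact=98, Bushing fracture=96, Bearing misalignment=54.
Highest is now Seal open circuit (252).

Seal open circuit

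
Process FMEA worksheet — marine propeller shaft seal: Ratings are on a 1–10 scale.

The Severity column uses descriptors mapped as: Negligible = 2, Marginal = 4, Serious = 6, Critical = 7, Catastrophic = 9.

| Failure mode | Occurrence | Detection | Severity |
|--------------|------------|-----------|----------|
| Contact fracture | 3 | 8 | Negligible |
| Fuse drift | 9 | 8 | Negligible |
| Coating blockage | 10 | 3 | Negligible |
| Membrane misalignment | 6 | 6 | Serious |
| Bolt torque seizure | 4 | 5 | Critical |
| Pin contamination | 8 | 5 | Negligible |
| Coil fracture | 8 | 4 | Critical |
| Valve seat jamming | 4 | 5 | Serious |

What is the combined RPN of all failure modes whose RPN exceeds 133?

724

RPN = Severity × Occurrence × Detection:
  Contact fracture: 2 × 3 × 8 = 48
  Fuse drift: 2 × 9 × 8 = 144
  Coating blockage: 2 × 10 × 3 = 60
  Membrane misalignment: 6 × 6 × 6 = 216
  Bolt torque seizure: 7 × 4 × 5 = 140
  Pin contamination: 2 × 8 × 5 = 80
  Coil fracture: 7 × 8 × 4 = 224
  Valve seat jamming: 6 × 4 × 5 = 120
RPN > 133: Fuse drift (144), Membrane misalignment (216), Bolt torque seizure (140), Coil fracture (224).
Sum: 144 + 216 + 140 + 224 = 724.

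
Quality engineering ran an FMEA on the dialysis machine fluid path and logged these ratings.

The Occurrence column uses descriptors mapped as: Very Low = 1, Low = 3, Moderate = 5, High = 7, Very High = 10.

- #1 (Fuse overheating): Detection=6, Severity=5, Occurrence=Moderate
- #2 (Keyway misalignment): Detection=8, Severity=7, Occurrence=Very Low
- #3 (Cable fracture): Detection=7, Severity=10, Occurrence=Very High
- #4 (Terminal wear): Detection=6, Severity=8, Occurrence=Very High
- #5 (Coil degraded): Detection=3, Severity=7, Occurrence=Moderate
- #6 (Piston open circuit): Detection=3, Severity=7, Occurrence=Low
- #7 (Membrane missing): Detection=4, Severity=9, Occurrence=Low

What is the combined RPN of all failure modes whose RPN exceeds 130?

1330

RPN = Severity × Occurrence × Detection:
  #1: 5 × 5 × 6 = 150
  #2: 7 × 1 × 8 = 56
  #3: 10 × 10 × 7 = 700
  #4: 8 × 10 × 6 = 480
  #5: 7 × 5 × 3 = 105
  #6: 7 × 3 × 3 = 63
  #7: 9 × 3 × 4 = 108
RPN > 130: #1 (150), #3 (700), #4 (480).
Sum: 150 + 700 + 480 = 1330.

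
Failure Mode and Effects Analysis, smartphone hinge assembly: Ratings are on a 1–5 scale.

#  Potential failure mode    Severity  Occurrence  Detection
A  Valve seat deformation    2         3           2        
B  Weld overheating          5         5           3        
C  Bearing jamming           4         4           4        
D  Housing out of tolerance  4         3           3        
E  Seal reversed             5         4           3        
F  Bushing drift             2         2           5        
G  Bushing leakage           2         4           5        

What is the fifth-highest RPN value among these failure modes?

36

RPN = Severity × Occurrence × Detection:
  A: 2 × 3 × 2 = 12
  B: 5 × 5 × 3 = 75
  C: 4 × 4 × 4 = 64
  D: 4 × 3 × 3 = 36
  E: 5 × 4 × 3 = 60
  F: 2 × 2 × 5 = 20
  G: 2 × 4 × 5 = 40
Sorted descending: 75, 64, 60, 40, 36, 20, 12.
The fifth-highest RPN is 36 (D).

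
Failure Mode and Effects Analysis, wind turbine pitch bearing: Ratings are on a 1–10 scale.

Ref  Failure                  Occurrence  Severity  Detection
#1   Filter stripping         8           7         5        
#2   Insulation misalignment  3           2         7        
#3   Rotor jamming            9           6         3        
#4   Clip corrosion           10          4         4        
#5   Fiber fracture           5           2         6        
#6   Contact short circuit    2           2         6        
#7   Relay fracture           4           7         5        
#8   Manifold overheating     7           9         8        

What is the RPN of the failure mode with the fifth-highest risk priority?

RPN = Severity × Occurrence × Detection:
  #1: 7 × 8 × 5 = 280
  #2: 2 × 3 × 7 = 42
  #3: 6 × 9 × 3 = 162
  #4: 4 × 10 × 4 = 160
  #5: 2 × 5 × 6 = 60
  #6: 2 × 2 × 6 = 24
  #7: 7 × 4 × 5 = 140
  #8: 9 × 7 × 8 = 504
Sorted descending: 504, 280, 162, 160, 140, 60, 42, 24.
The fifth-highest RPN is 140 (#7).

140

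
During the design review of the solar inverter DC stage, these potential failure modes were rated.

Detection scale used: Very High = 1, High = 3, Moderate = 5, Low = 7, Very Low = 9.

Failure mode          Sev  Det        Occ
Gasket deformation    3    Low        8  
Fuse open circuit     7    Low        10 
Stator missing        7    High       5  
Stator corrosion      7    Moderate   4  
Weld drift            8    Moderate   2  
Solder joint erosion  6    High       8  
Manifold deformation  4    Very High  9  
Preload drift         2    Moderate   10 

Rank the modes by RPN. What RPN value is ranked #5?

RPN = Severity × Occurrence × Detection:
  Gasket deformation: 3 × 8 × 7 = 168
  Fuse open circuit: 7 × 10 × 7 = 490
  Stator missing: 7 × 5 × 3 = 105
  Stator corrosion: 7 × 4 × 5 = 140
  Weld drift: 8 × 2 × 5 = 80
  Solder joint erosion: 6 × 8 × 3 = 144
  Manifold deformation: 4 × 9 × 1 = 36
  Preload drift: 2 × 10 × 5 = 100
Sorted descending: 490, 168, 144, 140, 105, 100, 80, 36.
The fifth-highest RPN is 105 (Stator missing).

105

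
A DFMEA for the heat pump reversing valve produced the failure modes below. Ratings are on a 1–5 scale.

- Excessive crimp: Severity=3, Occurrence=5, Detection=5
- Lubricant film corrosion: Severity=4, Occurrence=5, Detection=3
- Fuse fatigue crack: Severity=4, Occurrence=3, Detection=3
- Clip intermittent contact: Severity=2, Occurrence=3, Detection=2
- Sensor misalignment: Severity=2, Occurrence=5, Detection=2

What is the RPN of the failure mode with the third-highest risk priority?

36

RPN = Severity × Occurrence × Detection:
  Excessive crimp: 3 × 5 × 5 = 75
  Lubricant film corrosion: 4 × 5 × 3 = 60
  Fuse fatigue crack: 4 × 3 × 3 = 36
  Clip intermittent contact: 2 × 3 × 2 = 12
  Sensor misalignment: 2 × 5 × 2 = 20
Sorted descending: 75, 60, 36, 20, 12.
The third-highest RPN is 36 (Fuse fatigue crack).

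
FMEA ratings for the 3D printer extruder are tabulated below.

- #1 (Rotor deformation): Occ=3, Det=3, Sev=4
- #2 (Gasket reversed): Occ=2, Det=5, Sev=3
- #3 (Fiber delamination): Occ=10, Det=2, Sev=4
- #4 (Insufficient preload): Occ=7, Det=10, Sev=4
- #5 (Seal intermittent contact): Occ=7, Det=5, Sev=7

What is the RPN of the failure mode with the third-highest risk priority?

80

RPN = Severity × Occurrence × Detection:
  #1: 4 × 3 × 3 = 36
  #2: 3 × 2 × 5 = 30
  #3: 4 × 10 × 2 = 80
  #4: 4 × 7 × 10 = 280
  #5: 7 × 7 × 5 = 245
Sorted descending: 280, 245, 80, 36, 30.
The third-highest RPN is 80 (#3).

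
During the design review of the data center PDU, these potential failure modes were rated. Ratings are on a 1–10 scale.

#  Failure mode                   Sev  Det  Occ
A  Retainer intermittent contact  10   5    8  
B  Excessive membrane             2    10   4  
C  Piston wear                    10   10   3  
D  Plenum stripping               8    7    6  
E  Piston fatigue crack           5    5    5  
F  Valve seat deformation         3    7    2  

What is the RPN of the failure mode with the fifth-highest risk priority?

RPN = Severity × Occurrence × Detection:
  A: 10 × 8 × 5 = 400
  B: 2 × 4 × 10 = 80
  C: 10 × 3 × 10 = 300
  D: 8 × 6 × 7 = 336
  E: 5 × 5 × 5 = 125
  F: 3 × 2 × 7 = 42
Sorted descending: 400, 336, 300, 125, 80, 42.
The fifth-highest RPN is 80 (B).

80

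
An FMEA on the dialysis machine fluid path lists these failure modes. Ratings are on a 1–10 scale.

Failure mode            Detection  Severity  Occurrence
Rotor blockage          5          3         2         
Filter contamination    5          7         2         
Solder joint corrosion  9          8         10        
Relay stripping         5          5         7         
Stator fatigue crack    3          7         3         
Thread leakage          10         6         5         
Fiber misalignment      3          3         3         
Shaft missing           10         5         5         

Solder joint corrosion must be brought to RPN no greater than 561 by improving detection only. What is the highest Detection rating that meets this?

7

Solder joint corrosion: S=8, O=10, D=9 → current RPN = 720.
Fixed product = 80. Need 80 × D ≤ 561, so D ≤ 561/80 = 7.01.
Maximum integer Detection rating = 7 (gives RPN 560; D=8 would give 640 > 561).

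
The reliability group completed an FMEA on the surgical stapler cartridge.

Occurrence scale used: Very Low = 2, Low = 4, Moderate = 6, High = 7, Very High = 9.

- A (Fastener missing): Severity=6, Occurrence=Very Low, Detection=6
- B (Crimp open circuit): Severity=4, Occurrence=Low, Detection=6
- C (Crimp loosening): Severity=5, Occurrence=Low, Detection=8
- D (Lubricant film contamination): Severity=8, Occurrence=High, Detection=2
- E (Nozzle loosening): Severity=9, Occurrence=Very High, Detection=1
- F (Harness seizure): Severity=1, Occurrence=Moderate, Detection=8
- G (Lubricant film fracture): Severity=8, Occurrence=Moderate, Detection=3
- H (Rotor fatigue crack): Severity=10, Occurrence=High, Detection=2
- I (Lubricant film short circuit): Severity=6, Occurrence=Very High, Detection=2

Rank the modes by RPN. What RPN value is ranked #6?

96

RPN = Severity × Occurrence × Detection:
  A: 6 × 2 × 6 = 72
  B: 4 × 4 × 6 = 96
  C: 5 × 4 × 8 = 160
  D: 8 × 7 × 2 = 112
  E: 9 × 9 × 1 = 81
  F: 1 × 6 × 8 = 48
  G: 8 × 6 × 3 = 144
  H: 10 × 7 × 2 = 140
  I: 6 × 9 × 2 = 108
Sorted descending: 160, 144, 140, 112, 108, 96, 81, 72, 48.
The sixth-highest RPN is 96 (B).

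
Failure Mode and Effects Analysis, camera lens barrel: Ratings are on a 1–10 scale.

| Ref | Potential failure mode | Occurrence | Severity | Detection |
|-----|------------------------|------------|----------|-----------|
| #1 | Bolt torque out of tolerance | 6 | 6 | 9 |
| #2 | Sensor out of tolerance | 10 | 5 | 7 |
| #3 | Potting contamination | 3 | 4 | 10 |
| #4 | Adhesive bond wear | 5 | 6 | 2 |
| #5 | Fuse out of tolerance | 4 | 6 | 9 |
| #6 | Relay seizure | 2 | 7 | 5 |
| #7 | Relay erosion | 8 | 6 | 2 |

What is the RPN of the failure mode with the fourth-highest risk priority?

RPN = Severity × Occurrence × Detection:
  #1: 6 × 6 × 9 = 324
  #2: 5 × 10 × 7 = 350
  #3: 4 × 3 × 10 = 120
  #4: 6 × 5 × 2 = 60
  #5: 6 × 4 × 9 = 216
  #6: 7 × 2 × 5 = 70
  #7: 6 × 8 × 2 = 96
Sorted descending: 350, 324, 216, 120, 96, 70, 60.
The fourth-highest RPN is 120 (#3).

120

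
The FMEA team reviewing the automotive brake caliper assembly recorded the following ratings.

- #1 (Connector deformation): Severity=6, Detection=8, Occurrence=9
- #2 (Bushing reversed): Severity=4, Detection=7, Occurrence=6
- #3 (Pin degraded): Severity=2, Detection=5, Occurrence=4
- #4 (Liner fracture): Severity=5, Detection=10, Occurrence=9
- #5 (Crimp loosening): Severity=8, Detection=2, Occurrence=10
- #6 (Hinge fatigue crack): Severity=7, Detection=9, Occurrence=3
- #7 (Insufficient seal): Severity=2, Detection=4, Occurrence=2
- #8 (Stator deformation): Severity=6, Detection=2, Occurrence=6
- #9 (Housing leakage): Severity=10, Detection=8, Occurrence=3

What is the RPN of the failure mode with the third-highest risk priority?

RPN = Severity × Occurrence × Detection:
  #1: 6 × 9 × 8 = 432
  #2: 4 × 6 × 7 = 168
  #3: 2 × 4 × 5 = 40
  #4: 5 × 9 × 10 = 450
  #5: 8 × 10 × 2 = 160
  #6: 7 × 3 × 9 = 189
  #7: 2 × 2 × 4 = 16
  #8: 6 × 6 × 2 = 72
  #9: 10 × 3 × 8 = 240
Sorted descending: 450, 432, 240, 189, 168, 160, 72, 40, 16.
The third-highest RPN is 240 (#9).

240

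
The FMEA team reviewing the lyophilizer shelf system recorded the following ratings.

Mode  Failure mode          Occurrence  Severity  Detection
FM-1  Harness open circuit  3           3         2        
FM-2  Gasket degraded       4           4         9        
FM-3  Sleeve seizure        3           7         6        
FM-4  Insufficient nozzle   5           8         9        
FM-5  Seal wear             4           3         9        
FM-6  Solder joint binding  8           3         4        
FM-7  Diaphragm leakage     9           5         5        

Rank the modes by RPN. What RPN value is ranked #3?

RPN = Severity × Occurrence × Detection:
  FM-1: 3 × 3 × 2 = 18
  FM-2: 4 × 4 × 9 = 144
  FM-3: 7 × 3 × 6 = 126
  FM-4: 8 × 5 × 9 = 360
  FM-5: 3 × 4 × 9 = 108
  FM-6: 3 × 8 × 4 = 96
  FM-7: 5 × 9 × 5 = 225
Sorted descending: 360, 225, 144, 126, 108, 96, 18.
The third-highest RPN is 144 (FM-2).

144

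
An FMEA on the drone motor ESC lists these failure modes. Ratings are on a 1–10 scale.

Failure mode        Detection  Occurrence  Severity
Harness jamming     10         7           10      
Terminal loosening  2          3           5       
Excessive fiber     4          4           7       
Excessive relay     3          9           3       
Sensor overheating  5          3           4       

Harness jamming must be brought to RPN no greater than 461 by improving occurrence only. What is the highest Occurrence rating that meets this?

4

Harness jamming: S=10, O=7, D=10 → current RPN = 700.
Fixed product = 100. Need 100 × O ≤ 461, so O ≤ 461/100 = 4.61.
Maximum integer Occurrence rating = 4 (gives RPN 400; O=5 would give 500 > 461).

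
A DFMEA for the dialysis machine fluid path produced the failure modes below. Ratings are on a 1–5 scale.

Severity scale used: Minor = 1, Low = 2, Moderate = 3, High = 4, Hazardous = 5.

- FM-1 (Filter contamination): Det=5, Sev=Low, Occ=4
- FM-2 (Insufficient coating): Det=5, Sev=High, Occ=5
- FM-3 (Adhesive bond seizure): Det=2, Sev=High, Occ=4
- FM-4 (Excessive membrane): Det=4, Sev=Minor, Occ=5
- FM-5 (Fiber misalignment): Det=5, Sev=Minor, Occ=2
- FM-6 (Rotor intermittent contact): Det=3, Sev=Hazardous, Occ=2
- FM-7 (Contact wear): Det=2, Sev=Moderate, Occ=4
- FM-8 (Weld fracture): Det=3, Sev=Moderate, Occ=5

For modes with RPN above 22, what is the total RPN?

271

RPN = Severity × Occurrence × Detection:
  FM-1: 2 × 4 × 5 = 40
  FM-2: 4 × 5 × 5 = 100
  FM-3: 4 × 4 × 2 = 32
  FM-4: 1 × 5 × 4 = 20
  FM-5: 1 × 2 × 5 = 10
  FM-6: 5 × 2 × 3 = 30
  FM-7: 3 × 4 × 2 = 24
  FM-8: 3 × 5 × 3 = 45
RPN > 22: FM-1 (40), FM-2 (100), FM-3 (32), FM-6 (30), FM-7 (24), FM-8 (45).
Sum: 40 + 100 + 32 + 30 + 24 + 45 = 271.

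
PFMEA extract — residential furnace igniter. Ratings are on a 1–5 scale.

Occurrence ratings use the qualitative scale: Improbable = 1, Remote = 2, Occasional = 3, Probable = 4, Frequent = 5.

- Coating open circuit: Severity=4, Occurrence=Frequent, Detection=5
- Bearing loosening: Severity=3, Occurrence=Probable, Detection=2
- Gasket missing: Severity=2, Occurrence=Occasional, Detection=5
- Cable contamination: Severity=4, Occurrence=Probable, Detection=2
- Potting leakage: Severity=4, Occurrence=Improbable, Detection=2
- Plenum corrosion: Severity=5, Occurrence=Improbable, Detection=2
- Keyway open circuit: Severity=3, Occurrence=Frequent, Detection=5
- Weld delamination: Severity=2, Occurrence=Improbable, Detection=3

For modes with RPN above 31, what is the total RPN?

207

RPN = Severity × Occurrence × Detection:
  Coating open circuit: 4 × 5 × 5 = 100
  Bearing loosening: 3 × 4 × 2 = 24
  Gasket missing: 2 × 3 × 5 = 30
  Cable contamination: 4 × 4 × 2 = 32
  Potting leakage: 4 × 1 × 2 = 8
  Plenum corrosion: 5 × 1 × 2 = 10
  Keyway open circuit: 3 × 5 × 5 = 75
  Weld delamination: 2 × 1 × 3 = 6
RPN > 31: Coating open circuit (100), Cable contamination (32), Keyway open circuit (75).
Sum: 100 + 32 + 75 = 207.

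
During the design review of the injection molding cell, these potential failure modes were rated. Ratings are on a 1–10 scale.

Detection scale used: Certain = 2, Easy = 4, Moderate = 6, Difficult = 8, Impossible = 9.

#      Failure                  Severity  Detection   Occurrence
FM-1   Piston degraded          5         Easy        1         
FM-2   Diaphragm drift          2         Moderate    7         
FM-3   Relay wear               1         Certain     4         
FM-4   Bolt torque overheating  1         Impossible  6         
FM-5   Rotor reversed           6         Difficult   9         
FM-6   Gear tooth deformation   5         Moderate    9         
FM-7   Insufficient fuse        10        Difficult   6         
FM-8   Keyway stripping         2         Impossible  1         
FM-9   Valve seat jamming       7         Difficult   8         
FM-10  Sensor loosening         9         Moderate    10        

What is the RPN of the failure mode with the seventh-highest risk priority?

RPN = Severity × Occurrence × Detection:
  FM-1: 5 × 1 × 4 = 20
  FM-2: 2 × 7 × 6 = 84
  FM-3: 1 × 4 × 2 = 8
  FM-4: 1 × 6 × 9 = 54
  FM-5: 6 × 9 × 8 = 432
  FM-6: 5 × 9 × 6 = 270
  FM-7: 10 × 6 × 8 = 480
  FM-8: 2 × 1 × 9 = 18
  FM-9: 7 × 8 × 8 = 448
  FM-10: 9 × 10 × 6 = 540
Sorted descending: 540, 480, 448, 432, 270, 84, 54, 20, 18, 8.
The seventh-highest RPN is 54 (FM-4).

54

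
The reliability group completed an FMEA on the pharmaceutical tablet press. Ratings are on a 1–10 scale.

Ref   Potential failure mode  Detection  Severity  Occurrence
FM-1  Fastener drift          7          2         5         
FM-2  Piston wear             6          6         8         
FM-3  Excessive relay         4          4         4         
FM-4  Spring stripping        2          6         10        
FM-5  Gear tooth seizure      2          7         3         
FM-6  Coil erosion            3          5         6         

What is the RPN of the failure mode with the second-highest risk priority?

120

RPN = Severity × Occurrence × Detection:
  FM-1: 2 × 5 × 7 = 70
  FM-2: 6 × 8 × 6 = 288
  FM-3: 4 × 4 × 4 = 64
  FM-4: 6 × 10 × 2 = 120
  FM-5: 7 × 3 × 2 = 42
  FM-6: 5 × 6 × 3 = 90
Sorted descending: 288, 120, 90, 70, 64, 42.
The second-highest RPN is 120 (FM-4).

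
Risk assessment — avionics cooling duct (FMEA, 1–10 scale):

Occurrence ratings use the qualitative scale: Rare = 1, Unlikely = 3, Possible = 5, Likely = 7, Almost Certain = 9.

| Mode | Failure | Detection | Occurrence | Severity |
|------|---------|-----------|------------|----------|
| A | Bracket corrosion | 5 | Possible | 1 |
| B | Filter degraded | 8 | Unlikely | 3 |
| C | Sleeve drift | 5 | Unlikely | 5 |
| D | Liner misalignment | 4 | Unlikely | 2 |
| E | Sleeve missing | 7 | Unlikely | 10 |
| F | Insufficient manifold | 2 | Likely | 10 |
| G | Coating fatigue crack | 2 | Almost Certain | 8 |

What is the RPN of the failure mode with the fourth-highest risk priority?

RPN = Severity × Occurrence × Detection:
  A: 1 × 5 × 5 = 25
  B: 3 × 3 × 8 = 72
  C: 5 × 3 × 5 = 75
  D: 2 × 3 × 4 = 24
  E: 10 × 3 × 7 = 210
  F: 10 × 7 × 2 = 140
  G: 8 × 9 × 2 = 144
Sorted descending: 210, 144, 140, 75, 72, 25, 24.
The fourth-highest RPN is 75 (C).

75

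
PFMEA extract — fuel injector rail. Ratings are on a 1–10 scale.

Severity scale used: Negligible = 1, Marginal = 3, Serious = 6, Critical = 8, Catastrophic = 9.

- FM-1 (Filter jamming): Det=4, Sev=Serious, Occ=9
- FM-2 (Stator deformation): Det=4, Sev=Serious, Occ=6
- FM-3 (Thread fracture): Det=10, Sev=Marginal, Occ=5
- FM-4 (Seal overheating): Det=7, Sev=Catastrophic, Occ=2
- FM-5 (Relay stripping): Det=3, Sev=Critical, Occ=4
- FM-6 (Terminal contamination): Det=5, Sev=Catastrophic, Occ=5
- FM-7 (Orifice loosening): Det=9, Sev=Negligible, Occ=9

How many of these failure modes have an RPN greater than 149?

RPN = Severity × Occurrence × Detection:
  FM-1: 6 × 9 × 4 = 216
  FM-2: 6 × 6 × 4 = 144
  FM-3: 3 × 5 × 10 = 150
  FM-4: 9 × 2 × 7 = 126
  FM-5: 8 × 4 × 3 = 96
  FM-6: 9 × 5 × 5 = 225
  FM-7: 1 × 9 × 9 = 81
Modes with RPN > 149: FM-1 (216), FM-3 (150), FM-6 (225) → 3.

3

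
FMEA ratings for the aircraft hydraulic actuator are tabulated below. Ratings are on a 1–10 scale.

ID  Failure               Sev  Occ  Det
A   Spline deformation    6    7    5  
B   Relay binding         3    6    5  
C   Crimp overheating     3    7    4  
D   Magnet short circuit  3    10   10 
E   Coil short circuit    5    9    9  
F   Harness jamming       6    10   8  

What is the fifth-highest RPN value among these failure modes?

RPN = Severity × Occurrence × Detection:
  A: 6 × 7 × 5 = 210
  B: 3 × 6 × 5 = 90
  C: 3 × 7 × 4 = 84
  D: 3 × 10 × 10 = 300
  E: 5 × 9 × 9 = 405
  F: 6 × 10 × 8 = 480
Sorted descending: 480, 405, 300, 210, 90, 84.
The fifth-highest RPN is 90 (B).

90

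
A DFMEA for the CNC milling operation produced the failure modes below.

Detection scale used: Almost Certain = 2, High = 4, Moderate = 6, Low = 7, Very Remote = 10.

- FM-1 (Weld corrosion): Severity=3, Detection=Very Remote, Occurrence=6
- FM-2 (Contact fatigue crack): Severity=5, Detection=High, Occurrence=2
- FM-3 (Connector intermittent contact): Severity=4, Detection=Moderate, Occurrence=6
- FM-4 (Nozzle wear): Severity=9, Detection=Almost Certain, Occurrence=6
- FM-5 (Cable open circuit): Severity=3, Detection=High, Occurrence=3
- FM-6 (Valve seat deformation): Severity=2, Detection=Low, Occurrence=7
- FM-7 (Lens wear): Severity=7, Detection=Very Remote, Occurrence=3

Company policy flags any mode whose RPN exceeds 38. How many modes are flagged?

RPN = Severity × Occurrence × Detection:
  FM-1: 3 × 6 × 10 = 180
  FM-2: 5 × 2 × 4 = 40
  FM-3: 4 × 6 × 6 = 144
  FM-4: 9 × 6 × 2 = 108
  FM-5: 3 × 3 × 4 = 36
  FM-6: 2 × 7 × 7 = 98
  FM-7: 7 × 3 × 10 = 210
Modes with RPN > 38: FM-1 (180), FM-2 (40), FM-3 (144), FM-4 (108), FM-6 (98), FM-7 (210) → 6.

6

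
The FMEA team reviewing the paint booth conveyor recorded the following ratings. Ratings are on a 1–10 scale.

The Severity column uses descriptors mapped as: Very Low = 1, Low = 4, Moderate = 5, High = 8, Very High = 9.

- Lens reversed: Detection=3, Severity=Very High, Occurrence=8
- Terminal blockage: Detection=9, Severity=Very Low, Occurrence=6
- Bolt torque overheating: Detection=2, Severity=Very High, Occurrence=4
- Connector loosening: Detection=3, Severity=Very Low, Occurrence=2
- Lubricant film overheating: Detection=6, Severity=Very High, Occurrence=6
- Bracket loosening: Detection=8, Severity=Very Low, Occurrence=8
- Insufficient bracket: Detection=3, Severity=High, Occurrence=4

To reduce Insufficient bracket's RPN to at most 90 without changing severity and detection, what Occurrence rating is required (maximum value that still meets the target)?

3

Insufficient bracket: S=8, O=4, D=3 → current RPN = 96.
Fixed product = 24. Need 24 × O ≤ 90, so O ≤ 90/24 = 3.75.
Maximum integer Occurrence rating = 3 (gives RPN 72; O=4 would give 96 > 90).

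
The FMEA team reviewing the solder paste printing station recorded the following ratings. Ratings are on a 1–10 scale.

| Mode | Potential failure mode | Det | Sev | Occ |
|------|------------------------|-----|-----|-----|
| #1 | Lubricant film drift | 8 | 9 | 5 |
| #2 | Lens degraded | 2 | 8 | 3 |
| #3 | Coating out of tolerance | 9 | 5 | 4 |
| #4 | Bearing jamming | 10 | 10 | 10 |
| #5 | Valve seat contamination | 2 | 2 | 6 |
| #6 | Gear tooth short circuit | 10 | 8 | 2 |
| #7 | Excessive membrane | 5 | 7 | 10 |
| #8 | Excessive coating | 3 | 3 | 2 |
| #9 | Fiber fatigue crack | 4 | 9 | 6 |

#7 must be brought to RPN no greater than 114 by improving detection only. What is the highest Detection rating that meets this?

1

#7: S=7, O=10, D=5 → current RPN = 350.
Fixed product = 70. Need 70 × D ≤ 114, so D ≤ 114/70 = 1.63.
Maximum integer Detection rating = 1 (gives RPN 70; D=2 would give 140 > 114).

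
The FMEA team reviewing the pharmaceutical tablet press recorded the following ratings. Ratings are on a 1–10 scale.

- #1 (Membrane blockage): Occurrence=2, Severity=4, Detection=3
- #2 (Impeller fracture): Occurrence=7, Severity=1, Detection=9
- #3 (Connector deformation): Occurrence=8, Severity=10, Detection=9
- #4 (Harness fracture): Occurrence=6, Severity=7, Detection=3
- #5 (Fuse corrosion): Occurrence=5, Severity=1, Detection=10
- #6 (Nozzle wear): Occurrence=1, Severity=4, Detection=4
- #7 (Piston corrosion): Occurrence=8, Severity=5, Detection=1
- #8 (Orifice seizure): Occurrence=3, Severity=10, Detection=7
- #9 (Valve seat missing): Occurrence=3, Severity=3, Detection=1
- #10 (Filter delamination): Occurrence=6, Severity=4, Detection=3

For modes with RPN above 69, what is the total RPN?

RPN = Severity × Occurrence × Detection:
  #1: 4 × 2 × 3 = 24
  #2: 1 × 7 × 9 = 63
  #3: 10 × 8 × 9 = 720
  #4: 7 × 6 × 3 = 126
  #5: 1 × 5 × 10 = 50
  #6: 4 × 1 × 4 = 16
  #7: 5 × 8 × 1 = 40
  #8: 10 × 3 × 7 = 210
  #9: 3 × 3 × 1 = 9
  #10: 4 × 6 × 3 = 72
RPN > 69: #3 (720), #4 (126), #8 (210), #10 (72).
Sum: 720 + 126 + 210 + 72 = 1128.

1128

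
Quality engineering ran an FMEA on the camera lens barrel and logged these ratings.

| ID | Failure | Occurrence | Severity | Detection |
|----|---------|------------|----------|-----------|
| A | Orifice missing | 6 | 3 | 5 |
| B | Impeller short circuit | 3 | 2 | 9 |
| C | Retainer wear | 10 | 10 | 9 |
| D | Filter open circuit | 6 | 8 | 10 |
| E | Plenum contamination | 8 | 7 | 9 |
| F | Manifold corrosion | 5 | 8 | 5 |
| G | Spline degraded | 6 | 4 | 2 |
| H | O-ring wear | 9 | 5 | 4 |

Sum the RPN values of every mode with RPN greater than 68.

RPN = Severity × Occurrence × Detection:
  A: 3 × 6 × 5 = 90
  B: 2 × 3 × 9 = 54
  C: 10 × 10 × 9 = 900
  D: 8 × 6 × 10 = 480
  E: 7 × 8 × 9 = 504
  F: 8 × 5 × 5 = 200
  G: 4 × 6 × 2 = 48
  H: 5 × 9 × 4 = 180
RPN > 68: A (90), C (900), D (480), E (504), F (200), H (180).
Sum: 90 + 900 + 480 + 504 + 200 + 180 = 2354.

2354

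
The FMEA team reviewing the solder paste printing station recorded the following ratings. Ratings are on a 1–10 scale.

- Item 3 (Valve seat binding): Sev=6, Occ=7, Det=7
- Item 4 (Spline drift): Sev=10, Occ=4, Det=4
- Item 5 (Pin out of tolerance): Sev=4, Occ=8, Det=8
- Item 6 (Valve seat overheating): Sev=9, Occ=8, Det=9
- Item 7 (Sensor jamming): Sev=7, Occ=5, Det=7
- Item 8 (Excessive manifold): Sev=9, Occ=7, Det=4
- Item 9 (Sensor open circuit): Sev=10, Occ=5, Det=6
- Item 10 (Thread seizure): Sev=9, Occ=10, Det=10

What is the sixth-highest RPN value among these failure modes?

RPN = Severity × Occurrence × Detection:
  Item 3: 6 × 7 × 7 = 294
  Item 4: 10 × 4 × 4 = 160
  Item 5: 4 × 8 × 8 = 256
  Item 6: 9 × 8 × 9 = 648
  Item 7: 7 × 5 × 7 = 245
  Item 8: 9 × 7 × 4 = 252
  Item 9: 10 × 5 × 6 = 300
  Item 10: 9 × 10 × 10 = 900
Sorted descending: 900, 648, 300, 294, 256, 252, 245, 160.
The sixth-highest RPN is 252 (Item 8).

252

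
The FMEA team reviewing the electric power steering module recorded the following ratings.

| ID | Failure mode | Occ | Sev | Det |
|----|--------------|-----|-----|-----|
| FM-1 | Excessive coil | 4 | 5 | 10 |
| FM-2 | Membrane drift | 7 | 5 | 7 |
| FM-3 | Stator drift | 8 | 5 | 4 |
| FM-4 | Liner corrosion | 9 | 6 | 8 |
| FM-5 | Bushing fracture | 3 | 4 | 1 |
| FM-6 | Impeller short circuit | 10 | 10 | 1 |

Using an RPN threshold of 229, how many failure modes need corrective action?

2

RPN = Severity × Occurrence × Detection:
  FM-1: 5 × 4 × 10 = 200
  FM-2: 5 × 7 × 7 = 245
  FM-3: 5 × 8 × 4 = 160
  FM-4: 6 × 9 × 8 = 432
  FM-5: 4 × 3 × 1 = 12
  FM-6: 10 × 10 × 1 = 100
Modes with RPN ≥ 229: FM-2 (245), FM-4 (432) → 2.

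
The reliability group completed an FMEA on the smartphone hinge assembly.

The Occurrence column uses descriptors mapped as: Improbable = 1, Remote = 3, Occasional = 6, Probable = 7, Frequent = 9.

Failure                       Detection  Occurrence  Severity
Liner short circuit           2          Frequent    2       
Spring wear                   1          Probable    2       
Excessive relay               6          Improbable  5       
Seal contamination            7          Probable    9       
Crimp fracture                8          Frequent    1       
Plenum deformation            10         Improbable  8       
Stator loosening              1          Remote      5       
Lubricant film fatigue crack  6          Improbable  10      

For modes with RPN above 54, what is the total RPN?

653

RPN = Severity × Occurrence × Detection:
  Liner short circuit: 2 × 9 × 2 = 36
  Spring wear: 2 × 7 × 1 = 14
  Excessive relay: 5 × 1 × 6 = 30
  Seal contamination: 9 × 7 × 7 = 441
  Crimp fracture: 1 × 9 × 8 = 72
  Plenum deformation: 8 × 1 × 10 = 80
  Stator loosening: 5 × 3 × 1 = 15
  Lubricant film fatigue crack: 10 × 1 × 6 = 60
RPN > 54: Seal contamination (441), Crimp fracture (72), Plenum deformation (80), Lubricant film fatigue crack (60).
Sum: 441 + 72 + 80 + 60 = 653.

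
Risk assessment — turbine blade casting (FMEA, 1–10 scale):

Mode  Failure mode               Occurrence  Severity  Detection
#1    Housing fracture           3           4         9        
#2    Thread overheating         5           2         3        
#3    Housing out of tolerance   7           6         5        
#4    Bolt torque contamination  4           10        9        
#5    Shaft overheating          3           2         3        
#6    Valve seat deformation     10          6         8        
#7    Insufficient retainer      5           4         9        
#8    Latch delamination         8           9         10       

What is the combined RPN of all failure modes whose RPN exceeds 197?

RPN = Severity × Occurrence × Detection:
  #1: 4 × 3 × 9 = 108
  #2: 2 × 5 × 3 = 30
  #3: 6 × 7 × 5 = 210
  #4: 10 × 4 × 9 = 360
  #5: 2 × 3 × 3 = 18
  #6: 6 × 10 × 8 = 480
  #7: 4 × 5 × 9 = 180
  #8: 9 × 8 × 10 = 720
RPN > 197: #3 (210), #4 (360), #6 (480), #8 (720).
Sum: 210 + 360 + 480 + 720 = 1770.

1770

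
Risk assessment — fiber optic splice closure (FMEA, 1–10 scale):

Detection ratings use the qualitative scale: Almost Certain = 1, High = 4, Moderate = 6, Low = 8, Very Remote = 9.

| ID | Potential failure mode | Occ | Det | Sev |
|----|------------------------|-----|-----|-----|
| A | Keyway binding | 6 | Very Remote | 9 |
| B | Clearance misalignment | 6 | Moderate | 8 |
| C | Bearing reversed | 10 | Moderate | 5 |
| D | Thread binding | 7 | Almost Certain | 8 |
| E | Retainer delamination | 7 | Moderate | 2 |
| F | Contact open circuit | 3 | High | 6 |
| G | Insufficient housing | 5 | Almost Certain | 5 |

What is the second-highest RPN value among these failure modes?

300

RPN = Severity × Occurrence × Detection:
  A: 9 × 6 × 9 = 486
  B: 8 × 6 × 6 = 288
  C: 5 × 10 × 6 = 300
  D: 8 × 7 × 1 = 56
  E: 2 × 7 × 6 = 84
  F: 6 × 3 × 4 = 72
  G: 5 × 5 × 1 = 25
Sorted descending: 486, 300, 288, 84, 72, 56, 25.
The second-highest RPN is 300 (C).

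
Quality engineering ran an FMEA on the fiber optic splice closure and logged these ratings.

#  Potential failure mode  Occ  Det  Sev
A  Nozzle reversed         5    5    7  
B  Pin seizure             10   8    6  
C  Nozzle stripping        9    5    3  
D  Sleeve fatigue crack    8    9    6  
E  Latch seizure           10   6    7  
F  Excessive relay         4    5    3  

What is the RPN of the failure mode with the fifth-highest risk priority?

RPN = Severity × Occurrence × Detection:
  A: 7 × 5 × 5 = 175
  B: 6 × 10 × 8 = 480
  C: 3 × 9 × 5 = 135
  D: 6 × 8 × 9 = 432
  E: 7 × 10 × 6 = 420
  F: 3 × 4 × 5 = 60
Sorted descending: 480, 432, 420, 175, 135, 60.
The fifth-highest RPN is 135 (C).

135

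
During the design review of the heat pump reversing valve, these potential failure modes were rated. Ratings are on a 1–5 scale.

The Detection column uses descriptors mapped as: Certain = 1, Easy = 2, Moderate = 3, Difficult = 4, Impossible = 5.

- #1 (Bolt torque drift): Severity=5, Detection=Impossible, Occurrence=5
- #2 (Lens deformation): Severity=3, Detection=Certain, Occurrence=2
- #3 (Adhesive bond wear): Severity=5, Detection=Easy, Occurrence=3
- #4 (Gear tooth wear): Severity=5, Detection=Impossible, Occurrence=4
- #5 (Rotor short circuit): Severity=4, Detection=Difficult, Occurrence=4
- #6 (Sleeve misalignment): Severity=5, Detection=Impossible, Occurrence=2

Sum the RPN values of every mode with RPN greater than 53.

289

RPN = Severity × Occurrence × Detection:
  #1: 5 × 5 × 5 = 125
  #2: 3 × 2 × 1 = 6
  #3: 5 × 3 × 2 = 30
  #4: 5 × 4 × 5 = 100
  #5: 4 × 4 × 4 = 64
  #6: 5 × 2 × 5 = 50
RPN > 53: #1 (125), #4 (100), #5 (64).
Sum: 125 + 100 + 64 = 289.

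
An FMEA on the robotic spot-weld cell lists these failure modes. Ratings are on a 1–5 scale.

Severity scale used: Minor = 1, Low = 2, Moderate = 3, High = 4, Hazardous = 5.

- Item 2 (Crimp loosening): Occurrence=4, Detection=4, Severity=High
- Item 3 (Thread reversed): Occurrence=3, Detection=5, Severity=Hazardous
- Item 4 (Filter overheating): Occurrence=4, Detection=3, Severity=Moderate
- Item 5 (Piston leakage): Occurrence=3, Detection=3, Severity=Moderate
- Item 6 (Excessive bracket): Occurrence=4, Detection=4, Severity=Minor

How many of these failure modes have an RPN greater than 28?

RPN = Severity × Occurrence × Detection:
  Item 2: 4 × 4 × 4 = 64
  Item 3: 5 × 3 × 5 = 75
  Item 4: 3 × 4 × 3 = 36
  Item 5: 3 × 3 × 3 = 27
  Item 6: 1 × 4 × 4 = 16
Modes with RPN > 28: Item 2 (64), Item 3 (75), Item 4 (36) → 3.

3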